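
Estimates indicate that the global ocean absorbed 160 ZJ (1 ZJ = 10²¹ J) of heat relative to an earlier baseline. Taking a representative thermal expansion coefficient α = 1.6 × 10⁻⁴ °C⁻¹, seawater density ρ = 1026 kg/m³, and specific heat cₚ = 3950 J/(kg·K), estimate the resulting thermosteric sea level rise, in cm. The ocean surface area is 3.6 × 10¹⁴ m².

Δh ≈ 1.75 cm

Per unit area: Q = 160×10²¹ / (3.6×10¹⁴) ≈ 4.444×10⁸ J/m²
Δh = αQ/(ρcₚ) = 1.6×10⁻⁴ × 4.444×10⁸ / (1026 × 3950) ≈ 0.017545 m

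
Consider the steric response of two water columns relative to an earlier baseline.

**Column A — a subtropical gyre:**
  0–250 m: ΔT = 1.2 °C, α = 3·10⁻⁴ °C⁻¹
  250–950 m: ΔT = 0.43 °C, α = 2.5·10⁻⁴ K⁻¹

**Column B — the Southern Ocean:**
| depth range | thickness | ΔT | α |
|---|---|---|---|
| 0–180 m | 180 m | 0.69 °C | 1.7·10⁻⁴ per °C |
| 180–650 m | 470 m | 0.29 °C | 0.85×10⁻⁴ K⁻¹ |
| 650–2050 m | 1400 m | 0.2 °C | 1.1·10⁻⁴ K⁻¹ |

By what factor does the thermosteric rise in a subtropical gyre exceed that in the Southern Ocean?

≈ 2.60×

A 1.2 × 250 × 3×10⁻⁴ = 0.09000 m
A 0.43 × 2.5×10⁻⁴ × 700 = 0.07525 m
A total: 0.16525 m
B Layer 1: 1.7×10⁻⁴ × 180 × 0.69 = 0.021114 m
B Layer 2: 470 × 0.29 × 0.85×10⁻⁴ = 0.0115855 m
B 650–2050 m: 0.2 × 1400 × 1.1×10⁻⁴ = 0.03080 m
B total: 0.0634995 m
Ratio: 0.16525 / 0.0634995 ≈ 2.602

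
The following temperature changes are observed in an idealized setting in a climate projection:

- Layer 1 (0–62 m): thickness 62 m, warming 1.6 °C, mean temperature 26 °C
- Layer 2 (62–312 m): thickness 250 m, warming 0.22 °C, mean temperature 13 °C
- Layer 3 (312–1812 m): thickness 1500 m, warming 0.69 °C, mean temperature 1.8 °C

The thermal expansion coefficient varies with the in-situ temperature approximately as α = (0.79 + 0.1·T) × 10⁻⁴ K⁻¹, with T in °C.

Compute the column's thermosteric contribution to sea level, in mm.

Layer 1: α = (0.79 + 0.1×26)×10⁻⁴ = 3.39×10⁻⁴ K⁻¹
Layer 2: α = (0.79 + 0.1×13)×10⁻⁴ = 2.09×10⁻⁴ K⁻¹
Layer 3: α = (0.79 + 0.1×1.8)×10⁻⁴ = 0.97×10⁻⁴ K⁻¹
Layer 1: 62 × 3.39×10⁻⁴ × 1.6 = 0.0336288 m
Layer 2: 0.22 × 250 × 2.09×10⁻⁴ = 0.011495 m
Layer 3: 0.97×10⁻⁴ × 0.69 × 1500 = 0.100395 m
Δh = 0.0336288 + 0.011495 + 0.100395 = 0.1455188 m ≈ 146 mm

Δh ≈ 146 mm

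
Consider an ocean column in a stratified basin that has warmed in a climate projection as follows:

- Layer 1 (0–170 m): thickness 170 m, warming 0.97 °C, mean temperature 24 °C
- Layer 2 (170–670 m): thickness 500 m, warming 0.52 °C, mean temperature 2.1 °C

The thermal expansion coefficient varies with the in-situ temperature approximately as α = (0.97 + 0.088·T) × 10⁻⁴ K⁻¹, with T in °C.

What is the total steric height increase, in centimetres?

Layer 1: α = (0.97 + 0.088×24)×10⁻⁴ = 3.082×10⁻⁴ K⁻¹
Layer 2: α = (0.97 + 0.088×2.1)×10⁻⁴ = 1.1548×10⁻⁴ K⁻¹
0.97 × 170 × 3.082×10⁻⁴ = 0.05082218 m
Layer 2: 0.52 × 1.1548×10⁻⁴ × 500 = 0.0300248 m
Δh = 0.05082218 + 0.0300248 = 0.08084698 m

Δh ≈ 8.1 cm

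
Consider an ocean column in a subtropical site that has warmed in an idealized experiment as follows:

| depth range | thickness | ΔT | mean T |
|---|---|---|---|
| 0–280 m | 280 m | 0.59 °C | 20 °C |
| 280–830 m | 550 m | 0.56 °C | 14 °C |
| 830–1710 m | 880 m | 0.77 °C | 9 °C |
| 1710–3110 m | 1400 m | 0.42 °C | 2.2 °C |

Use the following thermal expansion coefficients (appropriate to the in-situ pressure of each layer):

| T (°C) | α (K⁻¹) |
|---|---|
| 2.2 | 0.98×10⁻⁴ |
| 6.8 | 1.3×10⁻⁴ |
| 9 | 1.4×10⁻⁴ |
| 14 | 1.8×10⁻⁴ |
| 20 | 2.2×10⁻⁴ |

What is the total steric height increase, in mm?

Layer 1 at 20 °C → α = 2.2×10⁻⁴ K⁻¹
Layer 2 at 14 °C → α = 1.8×10⁻⁴ K⁻¹
Layer 3 at 9 °C → α = 1.4×10⁻⁴ K⁻¹
Layer 4 at 2.2 °C → α = 0.98×10⁻⁴ K⁻¹
280 × 2.2×10⁻⁴ × 0.59 = 0.036344 m
280–830 m: 1.8×10⁻⁴ × 0.56 × 550 = 0.05544 m
830–1710 m: 880 × 1.4×10⁻⁴ × 0.77 = 0.094864 m
0.42 × 0.98×10⁻⁴ × 1400 = 0.057624 m
Δh = 0.036344 + 0.05544 + 0.094864 + 0.057624 = 0.244272 m

about 240 mm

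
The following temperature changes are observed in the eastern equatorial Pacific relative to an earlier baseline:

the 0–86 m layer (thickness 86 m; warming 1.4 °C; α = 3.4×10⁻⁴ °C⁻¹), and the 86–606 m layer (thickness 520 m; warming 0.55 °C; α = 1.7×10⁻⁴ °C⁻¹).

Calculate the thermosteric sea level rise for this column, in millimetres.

90 mm

0–86 m: 1.4 × 3.4×10⁻⁴ × 86 = 0.040936 m
Layer 2: 0.55 × 520 × 1.7×10⁻⁴ = 0.04862 m
Δh = 0.040936 + 0.04862 = 0.089556 m ≈ 90 mm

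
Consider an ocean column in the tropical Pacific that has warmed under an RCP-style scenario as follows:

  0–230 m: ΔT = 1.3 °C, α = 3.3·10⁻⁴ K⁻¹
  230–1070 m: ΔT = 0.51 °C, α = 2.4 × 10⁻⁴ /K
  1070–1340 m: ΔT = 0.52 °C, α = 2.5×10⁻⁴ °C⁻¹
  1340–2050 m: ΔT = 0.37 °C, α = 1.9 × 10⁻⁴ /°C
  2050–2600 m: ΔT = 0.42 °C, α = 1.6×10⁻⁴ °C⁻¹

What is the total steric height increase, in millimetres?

3.3×10⁻⁴ × 230 × 1.3 = 0.09867 m
Layer 2: 840 × 2.4×10⁻⁴ × 0.51 = 0.102816 m
Layer 3: 270 × 2.5×10⁻⁴ × 0.52 = 0.03510 m
Layer 4: 1.9×10⁻⁴ × 0.37 × 710 = 0.049913 m
Layer 5: 550 × 0.42 × 1.6×10⁻⁴ = 0.03696 m
Δh = 0.09867 + 0.102816 + 0.03510 + 0.049913 + 0.03696 = 0.323459 m

323 mm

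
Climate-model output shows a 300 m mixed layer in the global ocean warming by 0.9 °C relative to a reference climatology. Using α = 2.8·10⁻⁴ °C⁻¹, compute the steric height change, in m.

Δh ≈ 0.076 m

Δh = αΔT·H = 2.8×10⁻⁴ × 0.9 × 300 = 0.07560 m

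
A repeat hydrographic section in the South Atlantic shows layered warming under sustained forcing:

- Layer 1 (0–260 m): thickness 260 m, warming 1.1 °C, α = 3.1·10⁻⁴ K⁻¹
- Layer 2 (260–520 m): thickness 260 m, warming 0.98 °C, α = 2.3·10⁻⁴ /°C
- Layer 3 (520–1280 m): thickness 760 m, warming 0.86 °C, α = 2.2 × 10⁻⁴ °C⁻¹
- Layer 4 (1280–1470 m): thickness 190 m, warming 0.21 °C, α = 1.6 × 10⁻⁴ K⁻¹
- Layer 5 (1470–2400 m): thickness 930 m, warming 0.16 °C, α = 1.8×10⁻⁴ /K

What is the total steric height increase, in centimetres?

32 cm of thermosteric rise

260 × 3.1×10⁻⁴ × 1.1 = 0.08866 m
Layer 2: 0.98 × 260 × 2.3×10⁻⁴ = 0.058604 m
760 × 0.86 × 2.2×10⁻⁴ = 0.143792 m
Layer 4: 0.21 × 190 × 1.6×10⁻⁴ = 0.006384 m
1470–2400 m: 1.8×10⁻⁴ × 930 × 0.16 = 0.026784 m
Δh = 0.08866 + 0.058604 + 0.143792 + 0.006384 + 0.026784 = 0.324224 m ≈ 32 cm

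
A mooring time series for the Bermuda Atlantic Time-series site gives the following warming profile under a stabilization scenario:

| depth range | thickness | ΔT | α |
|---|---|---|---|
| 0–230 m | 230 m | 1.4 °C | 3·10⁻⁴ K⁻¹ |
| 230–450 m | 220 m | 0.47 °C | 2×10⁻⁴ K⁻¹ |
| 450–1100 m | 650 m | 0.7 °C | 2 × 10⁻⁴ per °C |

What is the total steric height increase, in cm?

about 20.8 cm

Layer 1: 1.4 × 3×10⁻⁴ × 230 = 0.09660 m
0.47 × 2×10⁻⁴ × 220 = 0.02068 m
0.7 × 2×10⁻⁴ × 650 = 0.09100 m
Δh = 0.09660 + 0.02068 + 0.09100 = 0.20828 m ≈ 20.8 cm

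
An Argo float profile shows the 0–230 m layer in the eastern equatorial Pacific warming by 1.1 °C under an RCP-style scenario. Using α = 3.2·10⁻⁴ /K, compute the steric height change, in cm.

about 8.1 cm

Δh = αΔT·H = 3.2×10⁻⁴ × 1.1 × 230 = 0.08096 m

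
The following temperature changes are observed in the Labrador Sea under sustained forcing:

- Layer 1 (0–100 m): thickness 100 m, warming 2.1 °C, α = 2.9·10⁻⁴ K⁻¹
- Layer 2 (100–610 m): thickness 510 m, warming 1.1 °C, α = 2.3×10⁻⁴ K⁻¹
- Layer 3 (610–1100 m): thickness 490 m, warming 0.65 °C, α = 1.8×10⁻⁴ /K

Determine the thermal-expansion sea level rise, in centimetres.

25 cm

Layer 1: 100 × 2.1 × 2.9×10⁻⁴ = 0.06090 m
100–610 m: 1.1 × 510 × 2.3×10⁻⁴ = 0.12903 m
Layer 3: 0.65 × 490 × 1.8×10⁻⁴ = 0.05733 m
Δh = 0.06090 + 0.12903 + 0.05733 = 0.24726 m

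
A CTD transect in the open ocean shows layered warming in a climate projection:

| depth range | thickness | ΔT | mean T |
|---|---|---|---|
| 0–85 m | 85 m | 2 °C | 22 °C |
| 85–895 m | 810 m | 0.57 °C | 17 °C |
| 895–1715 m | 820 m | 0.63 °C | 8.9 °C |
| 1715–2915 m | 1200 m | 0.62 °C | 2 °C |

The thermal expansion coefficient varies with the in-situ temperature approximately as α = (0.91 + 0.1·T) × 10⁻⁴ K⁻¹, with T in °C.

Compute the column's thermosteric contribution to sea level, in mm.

about 349 mm

Layer 1: α = (0.91 + 0.1×22)×10⁻⁴ = 3.11×10⁻⁴ K⁻¹
Layer 2: α = (0.91 + 0.1×17)×10⁻⁴ = 2.61×10⁻⁴ K⁻¹
Layer 3: α = (0.91 + 0.1×8.9)×10⁻⁴ = 1.8×10⁻⁴ K⁻¹
Layer 4: α = (0.91 + 0.1×2)×10⁻⁴ = 1.11×10⁻⁴ K⁻¹
3.11×10⁻⁴ × 2 × 85 = 0.05287 m
2.61×10⁻⁴ × 0.57 × 810 = 0.1205037 m
1.8×10⁻⁴ × 0.63 × 820 = 0.092988 m
Layer 4: 1200 × 1.11×10⁻⁴ × 0.62 = 0.082584 m
Δh = 0.05287 + 0.1205037 + 0.092988 + 0.082584 = 0.3489457 m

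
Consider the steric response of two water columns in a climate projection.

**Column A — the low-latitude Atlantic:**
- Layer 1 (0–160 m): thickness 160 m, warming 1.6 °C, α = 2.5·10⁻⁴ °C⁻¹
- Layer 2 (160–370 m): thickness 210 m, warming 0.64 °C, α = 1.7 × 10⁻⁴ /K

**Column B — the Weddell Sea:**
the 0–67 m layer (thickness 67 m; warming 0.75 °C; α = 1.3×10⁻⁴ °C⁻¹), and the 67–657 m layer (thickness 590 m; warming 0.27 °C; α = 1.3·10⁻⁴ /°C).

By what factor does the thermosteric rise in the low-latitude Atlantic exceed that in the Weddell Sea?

A Layer 1: 1.6 × 160 × 2.5×10⁻⁴ = 0.06400 m
A 0.64 × 210 × 1.7×10⁻⁴ = 0.022848 m
A total: 0.086848 m
B 67 × 0.75 × 1.3×10⁻⁴ = 0.0065325 m
B 67–657 m: 590 × 1.3×10⁻⁴ × 0.27 = 0.020709 m
B total: 0.0272415 m
Ratio: 0.086848 / 0.0272415 ≈ 3.188

a factor of 3.2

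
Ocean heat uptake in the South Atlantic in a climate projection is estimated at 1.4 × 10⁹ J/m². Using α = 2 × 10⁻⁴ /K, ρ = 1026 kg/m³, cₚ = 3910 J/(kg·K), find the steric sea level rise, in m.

Δh = αQ/(ρcₚ) = 2×10⁻⁴ × 1.4×10⁹ / (1026 × 3910) ≈ 0.069797 m

Δh ≈ 0.070 m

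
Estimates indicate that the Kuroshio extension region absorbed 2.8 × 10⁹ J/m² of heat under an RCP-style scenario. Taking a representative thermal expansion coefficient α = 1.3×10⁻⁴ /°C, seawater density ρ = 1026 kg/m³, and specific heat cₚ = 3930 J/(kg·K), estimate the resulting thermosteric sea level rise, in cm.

Δh = αQ/(ρcₚ) = 1.3×10⁻⁴ × 2.8×10⁹ / (1026 × 3930) ≈ 0.090274 m

9.03 cm of thermosteric rise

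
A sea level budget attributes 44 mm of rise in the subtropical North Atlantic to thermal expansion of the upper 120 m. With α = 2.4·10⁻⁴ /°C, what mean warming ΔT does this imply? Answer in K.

ΔT = Δh/(αH) = 0.044 / (2.4×10⁻⁴ × 120) ≈ 1.528 K

ΔT ≈ 1.53 K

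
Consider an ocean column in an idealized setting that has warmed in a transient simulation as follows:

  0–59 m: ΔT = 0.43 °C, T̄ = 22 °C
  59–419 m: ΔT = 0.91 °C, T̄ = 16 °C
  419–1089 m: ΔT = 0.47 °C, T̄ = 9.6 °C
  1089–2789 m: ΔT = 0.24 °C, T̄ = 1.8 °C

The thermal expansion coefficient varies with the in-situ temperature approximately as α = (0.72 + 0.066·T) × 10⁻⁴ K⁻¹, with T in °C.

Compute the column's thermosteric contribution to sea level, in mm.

Δh ≈ 140 mm

Layer 1: α = (0.72 + 0.066×22)×10⁻⁴ = 2.172×10⁻⁴ K⁻¹
Layer 2: α = (0.72 + 0.066×16)×10⁻⁴ = 1.776×10⁻⁴ K⁻¹
Layer 3: α = (0.72 + 0.066×9.6)×10⁻⁴ = 1.3536×10⁻⁴ K⁻¹
Layer 4: α = (0.72 + 0.066×1.8)×10⁻⁴ = 0.8388×10⁻⁴ K⁻¹
0.43 × 59 × 2.172×10⁻⁴ = 0.005510364 m
Layer 2: 360 × 1.776×10⁻⁴ × 0.91 = 0.05818176 m
Layer 3: 1.3536×10⁻⁴ × 670 × 0.47 = 0.042624864 m
0.24 × 0.8388×10⁻⁴ × 1700 = 0.03422304 m
Δh = 0.005510364 + 0.05818176 + 0.042624864 + 0.03422304 = 0.140540028 m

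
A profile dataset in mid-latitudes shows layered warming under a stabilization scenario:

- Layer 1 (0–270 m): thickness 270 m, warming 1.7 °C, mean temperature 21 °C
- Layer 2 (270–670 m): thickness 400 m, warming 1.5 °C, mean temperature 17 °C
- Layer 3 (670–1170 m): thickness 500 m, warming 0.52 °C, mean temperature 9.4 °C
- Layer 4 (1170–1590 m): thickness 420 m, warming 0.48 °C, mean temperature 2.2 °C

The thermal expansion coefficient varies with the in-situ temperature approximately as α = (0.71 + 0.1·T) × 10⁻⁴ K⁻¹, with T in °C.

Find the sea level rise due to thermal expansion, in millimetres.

335 mm of thermosteric rise

Layer 1: α = (0.71 + 0.1×21)×10⁻⁴ = 2.81×10⁻⁴ K⁻¹
Layer 2: α = (0.71 + 0.1×17)×10⁻⁴ = 2.41×10⁻⁴ K⁻¹
Layer 3: α = (0.71 + 0.1×9.4)×10⁻⁴ = 1.65×10⁻⁴ K⁻¹
Layer 4: α = (0.71 + 0.1×2.2)×10⁻⁴ = 0.93×10⁻⁴ K⁻¹
0–270 m: 1.7 × 2.81×10⁻⁴ × 270 = 0.128979 m
2.41×10⁻⁴ × 1.5 × 400 = 0.14460 m
1.65×10⁻⁴ × 0.52 × 500 = 0.04290 m
Layer 4: 0.48 × 0.93×10⁻⁴ × 420 = 0.0187488 m
Δh = 0.128979 + 0.14460 + 0.04290 + 0.0187488 = 0.3352278 m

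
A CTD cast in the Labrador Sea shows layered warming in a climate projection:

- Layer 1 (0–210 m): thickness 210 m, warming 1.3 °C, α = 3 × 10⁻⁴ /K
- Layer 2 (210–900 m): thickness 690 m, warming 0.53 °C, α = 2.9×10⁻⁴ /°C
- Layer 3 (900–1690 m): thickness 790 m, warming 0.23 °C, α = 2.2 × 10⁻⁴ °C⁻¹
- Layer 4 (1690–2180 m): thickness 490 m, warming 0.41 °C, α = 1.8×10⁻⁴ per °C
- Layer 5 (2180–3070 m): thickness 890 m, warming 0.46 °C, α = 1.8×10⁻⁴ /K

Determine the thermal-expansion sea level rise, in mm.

Δh = 338 mm

0–210 m: 210 × 3×10⁻⁴ × 1.3 = 0.08190 m
0.53 × 690 × 2.9×10⁻⁴ = 0.106053 m
Layer 3: 790 × 0.23 × 2.2×10⁻⁴ = 0.039974 m
1.8×10⁻⁴ × 490 × 0.41 = 0.036162 m
0.46 × 890 × 1.8×10⁻⁴ = 0.073692 m
Δh = 0.08190 + 0.106053 + 0.039974 + 0.036162 + 0.073692 = 0.337781 m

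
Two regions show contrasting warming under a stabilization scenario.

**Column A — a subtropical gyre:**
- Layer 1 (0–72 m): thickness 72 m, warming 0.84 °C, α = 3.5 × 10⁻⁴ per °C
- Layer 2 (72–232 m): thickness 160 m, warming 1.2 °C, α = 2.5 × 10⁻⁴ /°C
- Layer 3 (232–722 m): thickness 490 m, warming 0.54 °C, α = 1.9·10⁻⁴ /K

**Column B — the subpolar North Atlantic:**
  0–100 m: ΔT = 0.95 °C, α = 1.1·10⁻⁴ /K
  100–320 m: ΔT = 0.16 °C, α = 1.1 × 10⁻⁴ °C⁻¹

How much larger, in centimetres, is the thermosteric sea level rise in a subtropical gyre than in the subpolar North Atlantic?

11 cm larger

A 0.84 × 72 × 3.5×10⁻⁴ = 0.021168 m
A 1.2 × 160 × 2.5×10⁻⁴ = 0.04800 m
A 490 × 0.54 × 1.9×10⁻⁴ = 0.050274 m
A total: 0.119442 m
B 0–100 m: 1.1×10⁻⁴ × 0.95 × 100 = 0.01045 m
B 100–320 m: 0.16 × 220 × 1.1×10⁻⁴ = 0.003872 m
B total: 0.014322 m
Difference: 0.119442 − 0.014322 = 0.10512 m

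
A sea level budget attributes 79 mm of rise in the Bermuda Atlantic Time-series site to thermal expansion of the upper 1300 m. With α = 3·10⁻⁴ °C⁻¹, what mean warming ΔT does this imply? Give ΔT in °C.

0.20 °C

ΔT = Δh/(αH) = 0.079 / (3×10⁻⁴ × 1300) ≈ 0.2026 °C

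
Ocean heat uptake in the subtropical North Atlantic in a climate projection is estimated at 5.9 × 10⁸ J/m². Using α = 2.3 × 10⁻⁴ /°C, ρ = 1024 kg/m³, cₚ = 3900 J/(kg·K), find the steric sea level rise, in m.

Δh = αQ/(ρcₚ) = 2.3×10⁻⁴ × 5.9×10⁸ / (1024 × 3900) ≈ 0.033979 m

about 0.0340 m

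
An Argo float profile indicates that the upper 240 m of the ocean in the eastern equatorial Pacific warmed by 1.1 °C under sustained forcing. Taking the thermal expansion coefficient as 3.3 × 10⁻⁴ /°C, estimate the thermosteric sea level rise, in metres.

Δh = αΔT·H = 3.3×10⁻⁴ × 1.1 × 240 = 0.08712 m

about 0.0871 m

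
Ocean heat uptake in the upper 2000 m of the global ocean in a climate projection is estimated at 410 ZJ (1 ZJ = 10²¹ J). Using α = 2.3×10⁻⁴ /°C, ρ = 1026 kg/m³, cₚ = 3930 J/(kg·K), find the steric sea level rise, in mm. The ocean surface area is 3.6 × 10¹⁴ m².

65.0 mm of thermosteric rise

Per unit area: Q = 410×10²¹ / (3.6×10¹⁴) ≈ 1.139×10⁹ J/m²
Δh = αQ/(ρcₚ) = 2.3×10⁻⁴ × 1.139×10⁹ / (1026 × 3930) ≈ 0.06497 m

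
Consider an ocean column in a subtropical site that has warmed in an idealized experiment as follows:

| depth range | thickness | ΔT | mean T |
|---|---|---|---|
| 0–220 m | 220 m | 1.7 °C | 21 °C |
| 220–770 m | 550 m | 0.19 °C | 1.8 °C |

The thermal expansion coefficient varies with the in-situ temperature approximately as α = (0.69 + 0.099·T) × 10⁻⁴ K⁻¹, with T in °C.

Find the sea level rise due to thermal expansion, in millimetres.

Layer 1: α = (0.69 + 0.099×21)×10⁻⁴ = 2.769×10⁻⁴ K⁻¹
Layer 2: α = (0.69 + 0.099×1.8)×10⁻⁴ = 0.8682×10⁻⁴ K⁻¹
0–220 m: 220 × 1.7 × 2.769×10⁻⁴ = 0.1035606 m
220–770 m: 550 × 0.8682×10⁻⁴ × 0.19 = 0.00907269 m
Δh = 0.1035606 + 0.00907269 = 0.11263329 m ≈ 113 mm

about 113 mm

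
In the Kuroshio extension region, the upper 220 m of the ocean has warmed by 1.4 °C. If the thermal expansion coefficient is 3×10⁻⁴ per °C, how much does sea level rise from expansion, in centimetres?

Δh = αΔT·H = 3×10⁻⁴ × 1.4 × 220 = 0.09240 m

Δh = 9.2 cm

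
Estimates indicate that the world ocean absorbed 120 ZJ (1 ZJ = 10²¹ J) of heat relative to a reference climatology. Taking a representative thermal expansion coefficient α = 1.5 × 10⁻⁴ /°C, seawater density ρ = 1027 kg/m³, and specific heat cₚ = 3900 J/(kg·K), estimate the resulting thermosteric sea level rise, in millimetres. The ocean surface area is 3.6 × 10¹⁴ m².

Per unit area: Q = 120×10²¹ / (3.6×10¹⁴) ≈ 3.333×10⁸ J/m²
Δh = αQ/(ρcₚ) = 1.5×10⁻⁴ × 3.333×10⁸ / (1027 × 3900) ≈ 0.012482 m

Δh = 12 mm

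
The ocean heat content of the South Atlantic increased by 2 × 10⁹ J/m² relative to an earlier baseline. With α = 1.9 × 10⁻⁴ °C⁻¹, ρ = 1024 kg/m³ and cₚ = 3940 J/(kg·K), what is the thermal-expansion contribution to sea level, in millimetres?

94.2 mm of thermosteric rise

Δh = αQ/(ρcₚ) = 1.9×10⁻⁴ × 2×10⁹ / (1024 × 3940) ≈ 0.094186 m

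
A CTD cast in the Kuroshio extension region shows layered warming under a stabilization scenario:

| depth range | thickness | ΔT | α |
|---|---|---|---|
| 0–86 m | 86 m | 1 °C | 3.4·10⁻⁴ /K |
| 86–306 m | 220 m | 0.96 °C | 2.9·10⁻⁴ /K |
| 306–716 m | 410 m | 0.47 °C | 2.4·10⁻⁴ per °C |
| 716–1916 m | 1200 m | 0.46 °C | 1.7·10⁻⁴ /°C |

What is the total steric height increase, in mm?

231 mm

0–86 m: 1 × 3.4×10⁻⁴ × 86 = 0.02924 m
Layer 2: 220 × 2.9×10⁻⁴ × 0.96 = 0.061248 m
Layer 3: 2.4×10⁻⁴ × 0.47 × 410 = 0.046248 m
716–1916 m: 0.46 × 1200 × 1.7×10⁻⁴ = 0.09384 m
Δh = 0.02924 + 0.061248 + 0.046248 + 0.09384 = 0.230576 m ≈ 231 mm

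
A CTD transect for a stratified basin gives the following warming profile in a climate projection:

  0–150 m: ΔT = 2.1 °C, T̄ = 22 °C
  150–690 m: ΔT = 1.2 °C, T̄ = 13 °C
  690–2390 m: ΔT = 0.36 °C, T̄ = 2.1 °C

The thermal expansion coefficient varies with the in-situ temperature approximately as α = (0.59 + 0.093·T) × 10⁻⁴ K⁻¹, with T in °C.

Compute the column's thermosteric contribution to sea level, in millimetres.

250 mm of thermosteric rise

Layer 1: α = (0.59 + 0.093×22)×10⁻⁴ = 2.636×10⁻⁴ K⁻¹
Layer 2: α = (0.59 + 0.093×13)×10⁻⁴ = 1.799×10⁻⁴ K⁻¹
Layer 3: α = (0.59 + 0.093×2.1)×10⁻⁴ = 0.7853×10⁻⁴ K⁻¹
0–150 m: 150 × 2.636×10⁻⁴ × 2.1 = 0.083034 m
150–690 m: 540 × 1.799×10⁻⁴ × 1.2 = 0.1165752 m
690–2390 m: 0.7853×10⁻⁴ × 1700 × 0.36 = 0.04806036 m
Δh = 0.083034 + 0.1165752 + 0.04806036 = 0.24766956 m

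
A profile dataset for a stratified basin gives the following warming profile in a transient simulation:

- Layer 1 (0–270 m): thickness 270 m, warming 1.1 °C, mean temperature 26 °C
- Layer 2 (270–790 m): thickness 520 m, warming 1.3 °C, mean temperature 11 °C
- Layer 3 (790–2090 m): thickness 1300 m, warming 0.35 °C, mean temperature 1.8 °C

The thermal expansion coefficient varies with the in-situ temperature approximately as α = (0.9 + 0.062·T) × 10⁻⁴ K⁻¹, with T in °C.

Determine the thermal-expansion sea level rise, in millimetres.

Layer 1: α = (0.9 + 0.062×26)×10⁻⁴ = 2.512×10⁻⁴ K⁻¹
Layer 2: α = (0.9 + 0.062×11)×10⁻⁴ = 1.582×10⁻⁴ K⁻¹
Layer 3: α = (0.9 + 0.062×1.8)×10⁻⁴ = 1.0116×10⁻⁴ K⁻¹
270 × 2.512×10⁻⁴ × 1.1 = 0.0746064 m
520 × 1.582×10⁻⁴ × 1.3 = 0.1069432 m
Layer 3: 1.0116×10⁻⁴ × 0.35 × 1300 = 0.0460278 m
Δh = 0.0746064 + 0.1069432 + 0.0460278 = 0.2275774 m

230 mm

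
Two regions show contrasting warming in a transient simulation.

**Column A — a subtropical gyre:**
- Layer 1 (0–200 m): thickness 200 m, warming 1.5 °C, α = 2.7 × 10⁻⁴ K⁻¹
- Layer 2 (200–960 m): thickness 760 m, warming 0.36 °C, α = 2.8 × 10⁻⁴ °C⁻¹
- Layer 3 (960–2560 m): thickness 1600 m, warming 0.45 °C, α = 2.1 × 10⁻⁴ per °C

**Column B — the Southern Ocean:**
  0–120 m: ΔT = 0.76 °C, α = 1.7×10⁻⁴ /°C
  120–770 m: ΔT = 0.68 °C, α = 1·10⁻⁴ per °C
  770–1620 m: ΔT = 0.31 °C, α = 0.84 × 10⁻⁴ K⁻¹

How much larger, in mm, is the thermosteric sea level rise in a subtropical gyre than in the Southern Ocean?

Δh_A − Δh_B ≈ 227 mm

A 0–200 m: 2.7×10⁻⁴ × 200 × 1.5 = 0.08100 m
A 0.36 × 760 × 2.8×10⁻⁴ = 0.076608 m
A 1600 × 0.45 × 2.1×10⁻⁴ = 0.15120 m
A total: 0.308808 m
B Layer 1: 1.7×10⁻⁴ × 0.76 × 120 = 0.015504 m
B 1×10⁻⁴ × 650 × 0.68 = 0.04420 m
B 0.31 × 0.84×10⁻⁴ × 850 = 0.022134 m
B total: 0.081838 m
Difference: 0.308808 − 0.081838 = 0.22697 m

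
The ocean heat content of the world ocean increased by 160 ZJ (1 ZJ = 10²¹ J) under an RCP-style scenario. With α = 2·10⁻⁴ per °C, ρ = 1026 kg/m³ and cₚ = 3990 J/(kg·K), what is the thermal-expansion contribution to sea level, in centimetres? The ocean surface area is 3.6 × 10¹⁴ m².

Per unit area: Q = 160×10²¹ / (3.6×10¹⁴) ≈ 4.444×10⁸ J/m²
Δh = αQ/(ρcₚ) = 2×10⁻⁴ × 4.444×10⁸ / (1026 × 3990) ≈ 0.021711 m

about 2.2 cm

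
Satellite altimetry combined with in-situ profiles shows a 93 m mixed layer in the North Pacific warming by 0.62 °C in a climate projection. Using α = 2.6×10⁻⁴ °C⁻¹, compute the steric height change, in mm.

Δh = αΔT·H = 2.6×10⁻⁴ × 0.62 × 93 = 0.0149916 m

about 15.0 mm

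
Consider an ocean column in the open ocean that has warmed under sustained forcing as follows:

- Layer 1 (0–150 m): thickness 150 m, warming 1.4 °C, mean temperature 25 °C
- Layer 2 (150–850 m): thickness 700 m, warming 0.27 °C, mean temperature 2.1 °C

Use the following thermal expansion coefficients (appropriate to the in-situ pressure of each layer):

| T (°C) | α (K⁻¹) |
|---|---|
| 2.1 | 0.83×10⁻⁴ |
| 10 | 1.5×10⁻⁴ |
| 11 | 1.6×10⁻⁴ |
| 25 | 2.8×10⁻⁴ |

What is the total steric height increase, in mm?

Δh ≈ 74.5 mm

Layer 1 at 25 °C → α = 2.8×10⁻⁴ K⁻¹
Layer 2 at 2.1 °C → α = 0.83×10⁻⁴ K⁻¹
1.4 × 2.8×10⁻⁴ × 150 = 0.05880 m
150–850 m: 700 × 0.27 × 0.83×10⁻⁴ = 0.015687 m
Δh = 0.05880 + 0.015687 = 0.074487 m ≈ 74.5 mm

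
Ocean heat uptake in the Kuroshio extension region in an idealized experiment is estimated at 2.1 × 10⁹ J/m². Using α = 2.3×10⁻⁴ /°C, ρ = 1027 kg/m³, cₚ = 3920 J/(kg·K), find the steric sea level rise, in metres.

about 0.12 m

Δh = αQ/(ρcₚ) = 2.3×10⁻⁴ × 2.1×10⁹ / (1027 × 3920) ≈ 0.11997 m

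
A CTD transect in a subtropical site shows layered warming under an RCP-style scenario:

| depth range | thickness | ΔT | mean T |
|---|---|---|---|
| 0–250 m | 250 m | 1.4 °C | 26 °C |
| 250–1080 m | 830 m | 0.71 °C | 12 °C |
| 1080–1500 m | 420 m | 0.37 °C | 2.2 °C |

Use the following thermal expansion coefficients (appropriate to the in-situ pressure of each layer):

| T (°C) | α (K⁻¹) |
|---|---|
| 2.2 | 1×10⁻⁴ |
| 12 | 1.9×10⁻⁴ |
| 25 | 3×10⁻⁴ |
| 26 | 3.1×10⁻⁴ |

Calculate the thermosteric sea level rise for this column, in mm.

Layer 1 at 26 °C → α = 3.1×10⁻⁴ K⁻¹
Layer 2 at 12 °C → α = 1.9×10⁻⁴ K⁻¹
Layer 3 at 2.2 °C → α = 1×10⁻⁴ K⁻¹
Layer 1: 3.1×10⁻⁴ × 1.4 × 250 = 0.10850 m
Layer 2: 830 × 1.9×10⁻⁴ × 0.71 = 0.111967 m
1080–1500 m: 0.37 × 1×10⁻⁴ × 420 = 0.01554 m
Δh = 0.10850 + 0.111967 + 0.01554 = 0.236007 m

236 mm of thermosteric rise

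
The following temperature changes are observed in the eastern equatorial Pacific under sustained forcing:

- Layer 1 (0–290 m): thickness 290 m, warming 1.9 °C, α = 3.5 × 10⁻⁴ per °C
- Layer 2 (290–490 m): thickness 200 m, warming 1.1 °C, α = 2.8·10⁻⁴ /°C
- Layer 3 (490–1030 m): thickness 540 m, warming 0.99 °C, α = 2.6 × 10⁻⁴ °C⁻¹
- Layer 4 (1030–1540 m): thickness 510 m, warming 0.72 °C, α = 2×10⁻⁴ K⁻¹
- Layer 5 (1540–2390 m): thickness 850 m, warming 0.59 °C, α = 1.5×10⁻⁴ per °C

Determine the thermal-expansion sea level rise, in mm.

0–290 m: 1.9 × 290 × 3.5×10⁻⁴ = 0.19285 m
290–490 m: 200 × 2.8×10⁻⁴ × 1.1 = 0.06160 m
490–1030 m: 0.99 × 2.6×10⁻⁴ × 540 = 0.138996 m
Layer 4: 0.72 × 2×10⁻⁴ × 510 = 0.07344 m
Layer 5: 1.5×10⁻⁴ × 0.59 × 850 = 0.075225 m
Δh = 0.19285 + 0.06160 + 0.138996 + 0.07344 + 0.075225 = 0.542111 m

about 542 mm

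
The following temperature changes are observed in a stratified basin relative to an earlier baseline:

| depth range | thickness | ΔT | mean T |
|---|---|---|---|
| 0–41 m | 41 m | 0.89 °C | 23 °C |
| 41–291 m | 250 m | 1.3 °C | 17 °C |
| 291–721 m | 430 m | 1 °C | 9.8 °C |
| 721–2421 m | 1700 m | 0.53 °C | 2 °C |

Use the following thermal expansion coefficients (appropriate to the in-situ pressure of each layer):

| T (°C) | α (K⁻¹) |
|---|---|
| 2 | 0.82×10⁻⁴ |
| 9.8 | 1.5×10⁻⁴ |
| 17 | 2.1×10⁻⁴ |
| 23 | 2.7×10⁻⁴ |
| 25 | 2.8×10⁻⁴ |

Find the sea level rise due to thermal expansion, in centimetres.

Δh ≈ 21.6 cm

Layer 1 at 23 °C → α = 2.7×10⁻⁴ K⁻¹
Layer 2 at 17 °C → α = 2.1×10⁻⁴ K⁻¹
Layer 3 at 9.8 °C → α = 1.5×10⁻⁴ K⁻¹
Layer 4 at 2 °C → α = 0.82×10⁻⁴ K⁻¹
0.89 × 2.7×10⁻⁴ × 41 = 0.0098523 m
41–291 m: 1.3 × 2.1×10⁻⁴ × 250 = 0.06825 m
Layer 3: 1 × 430 × 1.5×10⁻⁴ = 0.06450 m
Layer 4: 0.53 × 1700 × 0.82×10⁻⁴ = 0.073882 m
Δh = 0.0098523 + 0.06825 + 0.06450 + 0.073882 = 0.2164843 m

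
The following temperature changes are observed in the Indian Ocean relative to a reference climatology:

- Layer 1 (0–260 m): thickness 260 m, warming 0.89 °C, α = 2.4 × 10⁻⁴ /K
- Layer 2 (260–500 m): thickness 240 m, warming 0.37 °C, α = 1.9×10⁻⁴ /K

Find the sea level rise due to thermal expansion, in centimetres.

Δh ≈ 7.24 cm

0.89 × 2.4×10⁻⁴ × 260 = 0.055536 m
Layer 2: 1.9×10⁻⁴ × 0.37 × 240 = 0.016872 m
Δh = 0.055536 + 0.016872 = 0.072408 m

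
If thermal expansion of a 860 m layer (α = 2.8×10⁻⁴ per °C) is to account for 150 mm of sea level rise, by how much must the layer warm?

ΔT = Δh/(αH) = 0.15 / (2.8×10⁻⁴ × 860) ≈ 0.6229 K

ΔT ≈ 0.623 K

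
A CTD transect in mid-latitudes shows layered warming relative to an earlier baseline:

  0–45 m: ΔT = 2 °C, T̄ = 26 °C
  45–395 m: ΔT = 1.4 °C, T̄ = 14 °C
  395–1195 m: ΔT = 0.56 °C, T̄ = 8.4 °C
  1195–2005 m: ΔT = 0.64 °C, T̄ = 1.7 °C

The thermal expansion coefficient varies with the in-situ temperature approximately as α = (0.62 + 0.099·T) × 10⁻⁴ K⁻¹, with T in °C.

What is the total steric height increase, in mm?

about 233 mm

Layer 1: α = (0.62 + 0.099×26)×10⁻⁴ = 3.194×10⁻⁴ K⁻¹
Layer 2: α = (0.62 + 0.099×14)×10⁻⁴ = 2.006×10⁻⁴ K⁻¹
Layer 3: α = (0.62 + 0.099×8.4)×10⁻⁴ = 1.4516×10⁻⁴ K⁻¹
Layer 4: α = (0.62 + 0.099×1.7)×10⁻⁴ = 0.7883×10⁻⁴ K⁻¹
3.194×10⁻⁴ × 2 × 45 = 0.028746 m
45–395 m: 350 × 1.4 × 2.006×10⁻⁴ = 0.098294 m
Layer 3: 0.56 × 1.4516×10⁻⁴ × 800 = 0.06503168 m
Layer 4: 0.7883×10⁻⁴ × 810 × 0.64 = 0.040865472 m
Δh = 0.028746 + 0.098294 + 0.06503168 + 0.040865472 = 0.232937152 m ≈ 233 mm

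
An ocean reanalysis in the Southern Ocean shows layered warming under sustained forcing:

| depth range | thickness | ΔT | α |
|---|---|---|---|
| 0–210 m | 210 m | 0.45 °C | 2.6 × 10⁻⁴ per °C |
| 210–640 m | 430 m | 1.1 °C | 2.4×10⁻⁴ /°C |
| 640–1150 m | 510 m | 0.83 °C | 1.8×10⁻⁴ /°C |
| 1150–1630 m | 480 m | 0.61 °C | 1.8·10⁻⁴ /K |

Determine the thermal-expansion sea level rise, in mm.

267 mm

Layer 1: 210 × 2.6×10⁻⁴ × 0.45 = 0.02457 m
2.4×10⁻⁴ × 1.1 × 430 = 0.11352 m
0.83 × 1.8×10⁻⁴ × 510 = 0.076194 m
Layer 4: 1.8×10⁻⁴ × 480 × 0.61 = 0.052704 m
Δh = 0.02457 + 0.11352 + 0.076194 + 0.052704 = 0.266988 m ≈ 267 mm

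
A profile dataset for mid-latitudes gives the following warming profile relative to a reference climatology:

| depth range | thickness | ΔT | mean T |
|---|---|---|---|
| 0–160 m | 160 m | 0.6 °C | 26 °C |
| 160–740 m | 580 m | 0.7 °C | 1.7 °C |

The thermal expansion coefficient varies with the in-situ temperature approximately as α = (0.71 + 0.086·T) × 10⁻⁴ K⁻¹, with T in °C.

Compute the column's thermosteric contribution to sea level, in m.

Layer 1: α = (0.71 + 0.086×26)×10⁻⁴ = 2.946×10⁻⁴ K⁻¹
Layer 2: α = (0.71 + 0.086×1.7)×10⁻⁴ = 0.8562×10⁻⁴ K⁻¹
0.6 × 160 × 2.946×10⁻⁴ = 0.0282816 m
0.7 × 0.8562×10⁻⁴ × 580 = 0.03476172 m
Δh = 0.0282816 + 0.03476172 = 0.06304332 m ≈ 0.0630 m

Δh ≈ 0.0630 m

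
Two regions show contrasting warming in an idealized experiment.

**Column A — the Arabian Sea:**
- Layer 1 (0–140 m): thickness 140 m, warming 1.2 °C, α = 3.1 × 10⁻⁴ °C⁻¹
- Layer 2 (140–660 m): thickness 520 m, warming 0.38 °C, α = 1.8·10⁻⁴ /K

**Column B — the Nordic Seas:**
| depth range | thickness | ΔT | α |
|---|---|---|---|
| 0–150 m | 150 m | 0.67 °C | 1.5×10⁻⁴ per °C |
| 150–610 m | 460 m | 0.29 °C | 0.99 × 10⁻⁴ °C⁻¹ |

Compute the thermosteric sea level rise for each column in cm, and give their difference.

A Layer 1: 3.1×10⁻⁴ × 1.2 × 140 = 0.05208 m
A Layer 2: 0.38 × 520 × 1.8×10⁻⁴ = 0.035568 m
A total: 0.087648 m
B Layer 1: 150 × 0.67 × 1.5×10⁻⁴ = 0.015075 m
B Layer 2: 0.29 × 0.99×10⁻⁴ × 460 = 0.0132066 m
B total: 0.0282816 m
Difference: 0.087648 − 0.0282816 = 0.0593664 m

A: 8.8 cm; B: 2.8 cm; difference 5.9 cm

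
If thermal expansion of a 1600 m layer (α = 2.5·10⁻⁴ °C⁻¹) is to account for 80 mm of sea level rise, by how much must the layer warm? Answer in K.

ΔT = Δh/(αH) = 0.08 / (2.5×10⁻⁴ × 1600) = 0.2000 K

0.20 K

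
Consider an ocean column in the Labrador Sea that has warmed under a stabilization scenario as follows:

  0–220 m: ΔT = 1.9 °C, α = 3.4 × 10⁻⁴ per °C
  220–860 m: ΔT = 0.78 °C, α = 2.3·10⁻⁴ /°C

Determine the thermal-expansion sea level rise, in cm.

about 25.7 cm

Layer 1: 1.9 × 220 × 3.4×10⁻⁴ = 0.14212 m
220–860 m: 2.3×10⁻⁴ × 640 × 0.78 = 0.114816 m
Δh = 0.14212 + 0.114816 = 0.256936 m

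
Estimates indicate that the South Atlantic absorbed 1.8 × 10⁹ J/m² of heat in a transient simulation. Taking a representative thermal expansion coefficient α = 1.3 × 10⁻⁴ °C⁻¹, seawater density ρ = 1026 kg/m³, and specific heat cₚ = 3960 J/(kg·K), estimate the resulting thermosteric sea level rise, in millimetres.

about 57.6 mm

Δh = αQ/(ρcₚ) = 1.3×10⁻⁴ × 1.8×10⁹ / (1026 × 3960) ≈ 0.057593 m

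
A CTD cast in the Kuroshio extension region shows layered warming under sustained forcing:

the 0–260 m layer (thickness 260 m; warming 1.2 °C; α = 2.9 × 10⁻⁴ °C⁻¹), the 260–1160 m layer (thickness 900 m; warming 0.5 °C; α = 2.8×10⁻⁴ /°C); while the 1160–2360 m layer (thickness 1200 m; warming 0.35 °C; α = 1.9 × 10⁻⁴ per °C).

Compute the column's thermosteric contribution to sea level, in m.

Layer 1: 260 × 2.9×10⁻⁴ × 1.2 = 0.09048 m
Layer 2: 2.8×10⁻⁴ × 0.5 × 900 = 0.12600 m
1160–2360 m: 1.9×10⁻⁴ × 1200 × 0.35 = 0.07980 m
Δh = 0.09048 + 0.12600 + 0.07980 = 0.29628 m ≈ 0.296 m

Δh = 0.296 m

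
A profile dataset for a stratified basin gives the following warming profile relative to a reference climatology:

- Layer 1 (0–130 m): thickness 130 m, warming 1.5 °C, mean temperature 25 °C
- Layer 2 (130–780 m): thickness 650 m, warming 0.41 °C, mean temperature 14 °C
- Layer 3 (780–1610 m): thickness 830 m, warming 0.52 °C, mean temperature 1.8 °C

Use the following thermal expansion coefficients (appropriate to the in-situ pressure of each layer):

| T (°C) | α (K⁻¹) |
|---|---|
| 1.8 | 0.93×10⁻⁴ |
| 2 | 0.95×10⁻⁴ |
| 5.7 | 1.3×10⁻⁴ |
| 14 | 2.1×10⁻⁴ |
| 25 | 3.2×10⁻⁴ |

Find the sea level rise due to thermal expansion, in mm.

159 mm of thermosteric rise

Layer 1 at 25 °C → α = 3.2×10⁻⁴ K⁻¹
Layer 2 at 14 °C → α = 2.1×10⁻⁴ K⁻¹
Layer 3 at 1.8 °C → α = 0.93×10⁻⁴ K⁻¹
130 × 1.5 × 3.2×10⁻⁴ = 0.06240 m
Layer 2: 650 × 0.41 × 2.1×10⁻⁴ = 0.055965 m
780–1610 m: 830 × 0.52 × 0.93×10⁻⁴ = 0.0401388 m
Δh = 0.06240 + 0.055965 + 0.0401388 = 0.1585038 m ≈ 159 mm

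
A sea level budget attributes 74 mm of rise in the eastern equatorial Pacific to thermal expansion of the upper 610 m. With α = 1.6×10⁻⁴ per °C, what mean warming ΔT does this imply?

ΔT = Δh/(αH) = 0.074 / (1.6×10⁻⁴ × 610) ≈ 0.7582 °C

about 0.758 °C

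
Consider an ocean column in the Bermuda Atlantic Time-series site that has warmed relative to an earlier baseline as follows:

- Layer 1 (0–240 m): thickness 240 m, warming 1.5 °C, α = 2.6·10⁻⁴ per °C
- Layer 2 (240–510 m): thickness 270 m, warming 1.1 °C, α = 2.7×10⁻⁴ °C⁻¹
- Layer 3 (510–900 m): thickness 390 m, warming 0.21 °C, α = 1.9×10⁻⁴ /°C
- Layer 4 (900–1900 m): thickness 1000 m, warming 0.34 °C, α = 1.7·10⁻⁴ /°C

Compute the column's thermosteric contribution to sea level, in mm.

about 247 mm

2.6×10⁻⁴ × 240 × 1.5 = 0.09360 m
270 × 2.7×10⁻⁴ × 1.1 = 0.08019 m
510–900 m: 0.21 × 1.9×10⁻⁴ × 390 = 0.015561 m
Layer 4: 1.7×10⁻⁴ × 1000 × 0.34 = 0.05780 m
Δh = 0.09360 + 0.08019 + 0.015561 + 0.05780 = 0.247151 m ≈ 247 mm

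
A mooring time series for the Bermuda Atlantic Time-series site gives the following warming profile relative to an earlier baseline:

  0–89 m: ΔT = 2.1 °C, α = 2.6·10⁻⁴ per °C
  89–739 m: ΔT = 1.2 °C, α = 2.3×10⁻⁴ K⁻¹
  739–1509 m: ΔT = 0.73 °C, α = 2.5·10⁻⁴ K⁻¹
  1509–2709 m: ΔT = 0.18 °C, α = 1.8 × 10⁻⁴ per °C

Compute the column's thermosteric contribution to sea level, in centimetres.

Δh ≈ 40.7 cm

Layer 1: 2.6×10⁻⁴ × 2.1 × 89 = 0.048594 m
89–739 m: 2.3×10⁻⁴ × 1.2 × 650 = 0.17940 m
739–1509 m: 770 × 0.73 × 2.5×10⁻⁴ = 0.140525 m
1509–2709 m: 1200 × 0.18 × 1.8×10⁻⁴ = 0.03888 m
Δh = 0.048594 + 0.17940 + 0.140525 + 0.03888 = 0.407399 m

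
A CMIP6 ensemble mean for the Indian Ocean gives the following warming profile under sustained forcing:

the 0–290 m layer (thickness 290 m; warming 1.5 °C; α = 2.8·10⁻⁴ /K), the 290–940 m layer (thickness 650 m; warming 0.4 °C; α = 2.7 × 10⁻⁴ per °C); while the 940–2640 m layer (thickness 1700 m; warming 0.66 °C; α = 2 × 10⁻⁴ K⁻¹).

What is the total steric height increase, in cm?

0–290 m: 1.5 × 290 × 2.8×10⁻⁴ = 0.12180 m
Layer 2: 650 × 2.7×10⁻⁴ × 0.4 = 0.07020 m
Layer 3: 0.66 × 1700 × 2×10⁻⁴ = 0.22440 m
Δh = 0.12180 + 0.07020 + 0.22440 = 0.41640 m

about 42 cm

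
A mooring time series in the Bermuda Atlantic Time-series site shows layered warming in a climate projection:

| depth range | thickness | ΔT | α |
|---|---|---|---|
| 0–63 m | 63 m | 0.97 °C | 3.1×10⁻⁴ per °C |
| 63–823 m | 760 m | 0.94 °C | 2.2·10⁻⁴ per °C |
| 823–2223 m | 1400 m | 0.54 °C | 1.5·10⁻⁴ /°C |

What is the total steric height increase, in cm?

0.97 × 3.1×10⁻⁴ × 63 = 0.0189441 m
2.2×10⁻⁴ × 760 × 0.94 = 0.157168 m
Layer 3: 1400 × 1.5×10⁻⁴ × 0.54 = 0.11340 m
Δh = 0.0189441 + 0.157168 + 0.11340 = 0.2895121 m

Δh ≈ 29.0 cm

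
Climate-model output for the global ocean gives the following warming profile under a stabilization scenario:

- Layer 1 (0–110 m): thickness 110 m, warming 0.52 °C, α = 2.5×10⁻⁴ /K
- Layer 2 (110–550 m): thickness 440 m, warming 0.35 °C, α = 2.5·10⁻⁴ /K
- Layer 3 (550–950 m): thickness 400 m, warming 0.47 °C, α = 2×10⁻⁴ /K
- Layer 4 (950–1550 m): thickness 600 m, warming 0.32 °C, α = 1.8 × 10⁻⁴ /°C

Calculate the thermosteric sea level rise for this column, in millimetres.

2.5×10⁻⁴ × 0.52 × 110 = 0.01430 m
Layer 2: 0.35 × 440 × 2.5×10⁻⁴ = 0.03850 m
550–950 m: 0.47 × 2×10⁻⁴ × 400 = 0.03760 m
950–1550 m: 0.32 × 600 × 1.8×10⁻⁴ = 0.03456 m
Δh = 0.01430 + 0.03850 + 0.03760 + 0.03456 = 0.12496 m

125 mm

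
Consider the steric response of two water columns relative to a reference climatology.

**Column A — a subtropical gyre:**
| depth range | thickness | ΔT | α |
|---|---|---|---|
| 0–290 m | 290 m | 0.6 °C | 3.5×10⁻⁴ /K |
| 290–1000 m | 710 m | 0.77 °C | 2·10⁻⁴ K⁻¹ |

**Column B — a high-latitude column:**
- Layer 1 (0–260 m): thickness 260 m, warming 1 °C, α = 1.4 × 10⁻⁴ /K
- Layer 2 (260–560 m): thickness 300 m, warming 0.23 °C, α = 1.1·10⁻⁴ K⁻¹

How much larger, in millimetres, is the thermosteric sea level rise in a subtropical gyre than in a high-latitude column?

A 0–290 m: 290 × 0.6 × 3.5×10⁻⁴ = 0.06090 m
A Layer 2: 2×10⁻⁴ × 710 × 0.77 = 0.10934 m
A total: 0.17024 m
B 0–260 m: 1.4×10⁻⁴ × 1 × 260 = 0.03640 m
B 260–560 m: 1.1×10⁻⁴ × 0.23 × 300 = 0.00759 m
B total: 0.04399 m
Difference: 0.17024 − 0.04399 = 0.12625 m

126 mm larger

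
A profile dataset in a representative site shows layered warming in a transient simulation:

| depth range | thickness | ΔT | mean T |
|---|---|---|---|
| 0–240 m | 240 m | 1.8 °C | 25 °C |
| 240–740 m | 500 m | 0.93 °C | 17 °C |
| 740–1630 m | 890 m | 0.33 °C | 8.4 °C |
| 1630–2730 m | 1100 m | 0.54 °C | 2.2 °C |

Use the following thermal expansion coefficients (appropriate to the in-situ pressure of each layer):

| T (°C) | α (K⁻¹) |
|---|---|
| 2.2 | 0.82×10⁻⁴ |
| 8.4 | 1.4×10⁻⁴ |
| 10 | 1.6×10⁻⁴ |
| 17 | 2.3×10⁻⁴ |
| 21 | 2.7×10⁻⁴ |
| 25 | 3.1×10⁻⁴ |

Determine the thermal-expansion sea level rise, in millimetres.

330 mm of thermosteric rise

Layer 1 at 25 °C → α = 3.1×10⁻⁴ K⁻¹
Layer 2 at 17 °C → α = 2.3×10⁻⁴ K⁻¹
Layer 3 at 8.4 °C → α = 1.4×10⁻⁴ K⁻¹
Layer 4 at 2.2 °C → α = 0.82×10⁻⁴ K⁻¹
3.1×10⁻⁴ × 1.8 × 240 = 0.13392 m
0.93 × 500 × 2.3×10⁻⁴ = 0.10695 m
740–1630 m: 1.4×10⁻⁴ × 890 × 0.33 = 0.041118 m
1630–2730 m: 0.82×10⁻⁴ × 1100 × 0.54 = 0.048708 m
Δh = 0.13392 + 0.10695 + 0.041118 + 0.048708 = 0.330696 m ≈ 330 mm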